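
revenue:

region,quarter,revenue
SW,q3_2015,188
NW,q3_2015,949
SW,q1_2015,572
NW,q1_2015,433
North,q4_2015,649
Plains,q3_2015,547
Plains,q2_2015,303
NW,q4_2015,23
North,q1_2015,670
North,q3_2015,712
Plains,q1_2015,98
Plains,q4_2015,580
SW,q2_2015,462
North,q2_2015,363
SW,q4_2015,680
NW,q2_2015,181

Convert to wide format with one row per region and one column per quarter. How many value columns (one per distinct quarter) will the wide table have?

4

4 distinct quarter values: q1_2015, q2_2015, q3_2015, q4_2015.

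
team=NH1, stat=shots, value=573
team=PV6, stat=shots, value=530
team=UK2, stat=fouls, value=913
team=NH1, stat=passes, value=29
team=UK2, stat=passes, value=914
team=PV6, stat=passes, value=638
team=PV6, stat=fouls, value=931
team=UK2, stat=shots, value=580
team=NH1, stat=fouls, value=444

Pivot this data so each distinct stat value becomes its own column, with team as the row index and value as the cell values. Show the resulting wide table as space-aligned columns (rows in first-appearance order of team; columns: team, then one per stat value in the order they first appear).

team  shots  fouls  passes
NH1   573    444    29    
PV6   530    931    638   
UK2   580    913    914   

Columns: team plus the 3 distinct stat values (shots, fouls, passes).
For example, row NH1 column shots takes value=573 from the long row (NH1, shots).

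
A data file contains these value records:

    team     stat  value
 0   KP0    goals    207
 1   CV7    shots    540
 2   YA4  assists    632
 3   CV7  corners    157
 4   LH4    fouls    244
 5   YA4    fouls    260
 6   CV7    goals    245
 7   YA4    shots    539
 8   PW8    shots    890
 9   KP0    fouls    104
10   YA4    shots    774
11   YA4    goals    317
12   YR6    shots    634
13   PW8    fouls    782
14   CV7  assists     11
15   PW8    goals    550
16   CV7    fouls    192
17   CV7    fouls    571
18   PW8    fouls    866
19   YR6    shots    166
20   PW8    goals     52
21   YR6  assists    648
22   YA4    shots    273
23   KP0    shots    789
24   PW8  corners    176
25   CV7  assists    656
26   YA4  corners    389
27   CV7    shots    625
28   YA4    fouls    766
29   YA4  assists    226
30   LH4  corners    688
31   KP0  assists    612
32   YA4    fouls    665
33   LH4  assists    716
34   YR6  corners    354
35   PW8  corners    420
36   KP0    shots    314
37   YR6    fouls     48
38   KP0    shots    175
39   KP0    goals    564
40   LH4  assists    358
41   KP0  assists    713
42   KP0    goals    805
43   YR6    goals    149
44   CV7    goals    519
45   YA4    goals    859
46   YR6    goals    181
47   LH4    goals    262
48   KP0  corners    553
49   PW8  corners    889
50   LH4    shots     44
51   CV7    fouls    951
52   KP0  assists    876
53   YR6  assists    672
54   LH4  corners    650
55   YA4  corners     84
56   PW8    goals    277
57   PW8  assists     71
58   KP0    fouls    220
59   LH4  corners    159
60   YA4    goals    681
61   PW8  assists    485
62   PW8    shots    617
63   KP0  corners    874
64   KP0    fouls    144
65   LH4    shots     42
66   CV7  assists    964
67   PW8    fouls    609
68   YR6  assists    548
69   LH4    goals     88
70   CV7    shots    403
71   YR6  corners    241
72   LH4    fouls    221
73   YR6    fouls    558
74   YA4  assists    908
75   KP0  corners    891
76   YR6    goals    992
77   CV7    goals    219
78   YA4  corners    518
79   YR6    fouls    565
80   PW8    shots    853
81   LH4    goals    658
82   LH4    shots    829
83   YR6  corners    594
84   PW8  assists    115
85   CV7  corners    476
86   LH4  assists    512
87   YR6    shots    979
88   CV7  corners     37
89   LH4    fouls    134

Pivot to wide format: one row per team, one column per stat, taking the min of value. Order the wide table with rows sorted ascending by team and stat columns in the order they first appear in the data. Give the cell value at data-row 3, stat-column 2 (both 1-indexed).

42

With rows sorted ascending by team, row 3 is team=LH4. stat columns in first-appearance order: goals, shots, assists, corners, fouls; column 2 is shots.
Long rows with team=LH4, stat=shots: min(44, 42, 829) = 42.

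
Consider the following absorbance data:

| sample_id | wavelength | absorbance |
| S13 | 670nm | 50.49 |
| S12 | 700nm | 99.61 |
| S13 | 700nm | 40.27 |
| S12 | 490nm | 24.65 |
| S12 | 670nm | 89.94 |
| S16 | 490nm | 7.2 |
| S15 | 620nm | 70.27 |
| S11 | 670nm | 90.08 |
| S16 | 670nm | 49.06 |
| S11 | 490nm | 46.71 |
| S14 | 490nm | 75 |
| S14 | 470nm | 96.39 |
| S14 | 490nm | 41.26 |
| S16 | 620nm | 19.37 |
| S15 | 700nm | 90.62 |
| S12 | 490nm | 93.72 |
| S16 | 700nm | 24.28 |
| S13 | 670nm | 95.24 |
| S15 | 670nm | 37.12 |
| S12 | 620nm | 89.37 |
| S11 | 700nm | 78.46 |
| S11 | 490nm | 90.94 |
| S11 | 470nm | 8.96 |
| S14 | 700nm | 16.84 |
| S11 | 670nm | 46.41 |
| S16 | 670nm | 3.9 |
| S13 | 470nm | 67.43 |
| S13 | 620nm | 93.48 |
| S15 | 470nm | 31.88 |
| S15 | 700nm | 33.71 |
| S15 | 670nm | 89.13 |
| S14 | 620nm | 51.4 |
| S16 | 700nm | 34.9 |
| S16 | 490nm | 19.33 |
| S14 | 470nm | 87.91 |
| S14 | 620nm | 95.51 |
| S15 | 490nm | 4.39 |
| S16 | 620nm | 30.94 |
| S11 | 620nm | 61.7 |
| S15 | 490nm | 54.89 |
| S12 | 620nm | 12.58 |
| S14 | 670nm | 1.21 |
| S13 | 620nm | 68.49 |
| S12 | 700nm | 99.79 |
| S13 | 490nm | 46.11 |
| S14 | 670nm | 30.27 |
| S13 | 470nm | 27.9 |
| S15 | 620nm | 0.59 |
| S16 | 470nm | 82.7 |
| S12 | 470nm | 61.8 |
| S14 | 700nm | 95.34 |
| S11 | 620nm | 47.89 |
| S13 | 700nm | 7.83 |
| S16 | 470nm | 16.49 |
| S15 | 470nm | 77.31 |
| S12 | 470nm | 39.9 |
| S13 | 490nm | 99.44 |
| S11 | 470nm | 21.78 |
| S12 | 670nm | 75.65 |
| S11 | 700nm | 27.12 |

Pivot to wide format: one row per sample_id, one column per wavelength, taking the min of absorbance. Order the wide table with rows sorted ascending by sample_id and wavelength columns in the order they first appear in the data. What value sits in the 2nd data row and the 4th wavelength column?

12.58

With rows sorted ascending by sample_id, row 2 is sample_id=S12. wavelength columns in first-appearance order: 670nm, 700nm, 490nm, 620nm, 470nm; column 4 is 620nm.
Long rows with sample_id=S12, wavelength=620nm: min(89.37, 12.58) = 12.58.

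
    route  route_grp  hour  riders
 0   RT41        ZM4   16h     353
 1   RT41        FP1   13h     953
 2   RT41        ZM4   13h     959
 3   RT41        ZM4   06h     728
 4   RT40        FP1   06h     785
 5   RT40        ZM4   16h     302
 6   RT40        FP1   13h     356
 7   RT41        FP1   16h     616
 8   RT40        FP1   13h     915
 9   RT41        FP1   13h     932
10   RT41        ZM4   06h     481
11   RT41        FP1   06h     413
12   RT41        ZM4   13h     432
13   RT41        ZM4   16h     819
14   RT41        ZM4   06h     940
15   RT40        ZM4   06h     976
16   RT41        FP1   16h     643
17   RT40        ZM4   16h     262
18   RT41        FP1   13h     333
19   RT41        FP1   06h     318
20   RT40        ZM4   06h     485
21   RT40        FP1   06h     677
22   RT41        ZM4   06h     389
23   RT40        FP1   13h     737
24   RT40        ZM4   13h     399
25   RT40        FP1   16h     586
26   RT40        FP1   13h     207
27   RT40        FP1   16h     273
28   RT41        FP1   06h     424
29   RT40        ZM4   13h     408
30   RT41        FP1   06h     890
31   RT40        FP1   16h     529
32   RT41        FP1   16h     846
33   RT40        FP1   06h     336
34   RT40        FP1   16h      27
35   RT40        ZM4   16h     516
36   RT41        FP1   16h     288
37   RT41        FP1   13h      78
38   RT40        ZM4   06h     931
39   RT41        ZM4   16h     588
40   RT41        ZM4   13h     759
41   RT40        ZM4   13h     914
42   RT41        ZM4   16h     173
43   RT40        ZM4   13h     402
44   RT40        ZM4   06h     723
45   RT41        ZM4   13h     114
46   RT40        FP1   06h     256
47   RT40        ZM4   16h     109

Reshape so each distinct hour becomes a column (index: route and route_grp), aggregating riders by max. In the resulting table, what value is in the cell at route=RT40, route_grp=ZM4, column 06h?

976

Rows with route=RT40, route_grp=ZM4 and hour=06h: riders values are 976, 485, 931, 723.
max(976, 485, 931, 723) = 976.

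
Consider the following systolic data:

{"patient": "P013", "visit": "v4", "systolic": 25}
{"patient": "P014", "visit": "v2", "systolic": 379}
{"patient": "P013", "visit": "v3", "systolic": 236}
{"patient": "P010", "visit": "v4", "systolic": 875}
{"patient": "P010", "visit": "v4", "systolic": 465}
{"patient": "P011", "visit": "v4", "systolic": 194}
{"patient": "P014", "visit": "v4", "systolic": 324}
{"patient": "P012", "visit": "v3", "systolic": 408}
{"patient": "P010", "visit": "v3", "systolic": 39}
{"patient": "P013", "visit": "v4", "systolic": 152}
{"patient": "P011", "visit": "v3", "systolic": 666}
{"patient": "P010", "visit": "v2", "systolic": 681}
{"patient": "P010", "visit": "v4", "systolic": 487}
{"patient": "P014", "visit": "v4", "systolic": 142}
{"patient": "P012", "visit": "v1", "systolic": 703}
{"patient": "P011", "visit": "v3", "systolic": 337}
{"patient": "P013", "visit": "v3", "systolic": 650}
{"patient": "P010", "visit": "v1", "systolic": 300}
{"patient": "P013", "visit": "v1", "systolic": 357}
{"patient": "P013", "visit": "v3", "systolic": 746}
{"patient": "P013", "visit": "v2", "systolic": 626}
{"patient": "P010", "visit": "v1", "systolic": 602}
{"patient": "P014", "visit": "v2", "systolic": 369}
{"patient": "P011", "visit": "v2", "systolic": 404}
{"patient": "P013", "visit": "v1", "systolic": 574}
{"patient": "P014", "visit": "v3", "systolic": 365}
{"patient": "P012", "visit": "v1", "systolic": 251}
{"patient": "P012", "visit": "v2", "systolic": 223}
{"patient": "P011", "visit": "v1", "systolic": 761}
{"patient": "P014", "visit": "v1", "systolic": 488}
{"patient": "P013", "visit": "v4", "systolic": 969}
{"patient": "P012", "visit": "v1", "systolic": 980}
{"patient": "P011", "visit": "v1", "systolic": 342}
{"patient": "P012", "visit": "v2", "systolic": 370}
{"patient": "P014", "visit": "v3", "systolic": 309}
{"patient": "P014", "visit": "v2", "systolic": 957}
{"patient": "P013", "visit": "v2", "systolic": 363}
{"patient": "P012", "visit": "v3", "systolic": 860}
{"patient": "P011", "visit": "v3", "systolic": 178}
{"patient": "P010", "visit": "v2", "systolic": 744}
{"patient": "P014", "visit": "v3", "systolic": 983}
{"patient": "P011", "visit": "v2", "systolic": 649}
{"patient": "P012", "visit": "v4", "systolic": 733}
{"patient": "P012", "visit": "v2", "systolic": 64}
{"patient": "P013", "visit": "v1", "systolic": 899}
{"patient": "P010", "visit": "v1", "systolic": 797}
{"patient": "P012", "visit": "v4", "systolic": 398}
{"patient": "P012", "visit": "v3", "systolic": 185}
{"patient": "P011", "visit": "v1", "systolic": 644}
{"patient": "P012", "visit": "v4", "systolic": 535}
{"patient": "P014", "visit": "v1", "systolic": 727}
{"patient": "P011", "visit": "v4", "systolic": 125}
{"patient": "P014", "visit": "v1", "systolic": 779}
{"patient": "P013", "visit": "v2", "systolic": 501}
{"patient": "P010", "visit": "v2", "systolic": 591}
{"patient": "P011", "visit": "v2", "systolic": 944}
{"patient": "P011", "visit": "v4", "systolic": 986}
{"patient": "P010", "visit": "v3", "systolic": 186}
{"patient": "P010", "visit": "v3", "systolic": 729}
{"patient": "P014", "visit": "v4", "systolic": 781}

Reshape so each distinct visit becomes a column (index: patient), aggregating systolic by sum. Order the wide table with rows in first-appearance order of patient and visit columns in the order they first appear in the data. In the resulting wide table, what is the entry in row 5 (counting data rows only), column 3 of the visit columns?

With rows in first-appearance order of patient, row 5 is patient=P012. visit columns in first-appearance order: v4, v2, v3, v1; column 3 is v3.
Long rows with patient=P012, visit=v3: 408 + 860 + 185 = 1453.

1453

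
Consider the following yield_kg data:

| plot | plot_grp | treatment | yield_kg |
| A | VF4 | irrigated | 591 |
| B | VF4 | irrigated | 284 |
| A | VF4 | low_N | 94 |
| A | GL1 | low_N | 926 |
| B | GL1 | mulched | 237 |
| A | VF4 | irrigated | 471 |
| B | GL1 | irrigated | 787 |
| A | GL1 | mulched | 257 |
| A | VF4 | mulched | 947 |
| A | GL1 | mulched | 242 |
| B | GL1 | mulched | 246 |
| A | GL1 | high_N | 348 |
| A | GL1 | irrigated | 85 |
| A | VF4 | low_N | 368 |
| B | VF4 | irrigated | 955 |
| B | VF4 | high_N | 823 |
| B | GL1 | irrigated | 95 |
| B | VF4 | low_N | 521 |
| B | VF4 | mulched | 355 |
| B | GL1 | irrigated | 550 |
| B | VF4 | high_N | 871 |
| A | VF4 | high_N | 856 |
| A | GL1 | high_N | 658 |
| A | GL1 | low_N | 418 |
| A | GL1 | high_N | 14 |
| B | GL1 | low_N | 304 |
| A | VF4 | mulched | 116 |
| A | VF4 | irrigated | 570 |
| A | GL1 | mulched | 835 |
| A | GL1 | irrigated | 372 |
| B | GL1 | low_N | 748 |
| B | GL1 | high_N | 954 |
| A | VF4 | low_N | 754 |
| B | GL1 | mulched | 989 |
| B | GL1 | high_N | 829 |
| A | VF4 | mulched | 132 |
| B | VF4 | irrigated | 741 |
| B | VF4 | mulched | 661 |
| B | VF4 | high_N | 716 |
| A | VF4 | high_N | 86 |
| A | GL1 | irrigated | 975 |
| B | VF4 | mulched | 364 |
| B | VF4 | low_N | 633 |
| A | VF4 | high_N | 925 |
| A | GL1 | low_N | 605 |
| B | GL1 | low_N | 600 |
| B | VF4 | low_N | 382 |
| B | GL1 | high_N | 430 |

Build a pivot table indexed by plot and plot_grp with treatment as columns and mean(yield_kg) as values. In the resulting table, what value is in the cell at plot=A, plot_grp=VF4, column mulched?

Rows with plot=A, plot_grp=VF4 and treatment=mulched: yield_kg values are 947, 116, 132.
(947 + 116 + 132) / 3 = 398.33.

398.33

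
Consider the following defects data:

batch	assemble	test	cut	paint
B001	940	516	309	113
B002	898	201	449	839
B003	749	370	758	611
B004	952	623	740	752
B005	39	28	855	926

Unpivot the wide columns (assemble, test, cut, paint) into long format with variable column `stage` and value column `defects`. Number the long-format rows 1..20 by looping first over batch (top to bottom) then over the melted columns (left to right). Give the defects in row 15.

20 rows total (5 × 4). Row 15: index ⌊(15-1)/4⌋ = 3 into batch → B004; (15-1) mod 4 = 2 into the melted columns → cut.
So row 15 is (B004, cut, 740); defects = 740.

740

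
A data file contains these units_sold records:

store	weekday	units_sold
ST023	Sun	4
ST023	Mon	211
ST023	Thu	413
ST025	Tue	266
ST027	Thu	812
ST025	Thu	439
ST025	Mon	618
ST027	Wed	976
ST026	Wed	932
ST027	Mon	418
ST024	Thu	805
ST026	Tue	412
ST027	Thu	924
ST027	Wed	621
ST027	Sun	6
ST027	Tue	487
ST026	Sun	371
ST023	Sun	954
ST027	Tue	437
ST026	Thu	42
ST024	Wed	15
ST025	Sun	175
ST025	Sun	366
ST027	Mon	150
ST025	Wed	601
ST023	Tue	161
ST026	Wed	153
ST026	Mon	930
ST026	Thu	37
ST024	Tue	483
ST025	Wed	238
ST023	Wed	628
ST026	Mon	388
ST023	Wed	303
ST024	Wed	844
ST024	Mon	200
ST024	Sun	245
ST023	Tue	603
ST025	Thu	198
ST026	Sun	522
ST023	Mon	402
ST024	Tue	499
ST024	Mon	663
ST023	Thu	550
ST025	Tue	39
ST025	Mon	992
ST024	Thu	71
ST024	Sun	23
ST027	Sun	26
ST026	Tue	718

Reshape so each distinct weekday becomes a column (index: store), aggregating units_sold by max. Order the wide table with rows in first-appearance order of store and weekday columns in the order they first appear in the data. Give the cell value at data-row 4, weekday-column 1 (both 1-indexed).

522

With rows in first-appearance order of store, row 4 is store=ST026. weekday columns in first-appearance order: Sun, Mon, Thu, Tue, Wed; column 1 is Sun.
Long rows with store=ST026, weekday=Sun: max(371, 522) = 522.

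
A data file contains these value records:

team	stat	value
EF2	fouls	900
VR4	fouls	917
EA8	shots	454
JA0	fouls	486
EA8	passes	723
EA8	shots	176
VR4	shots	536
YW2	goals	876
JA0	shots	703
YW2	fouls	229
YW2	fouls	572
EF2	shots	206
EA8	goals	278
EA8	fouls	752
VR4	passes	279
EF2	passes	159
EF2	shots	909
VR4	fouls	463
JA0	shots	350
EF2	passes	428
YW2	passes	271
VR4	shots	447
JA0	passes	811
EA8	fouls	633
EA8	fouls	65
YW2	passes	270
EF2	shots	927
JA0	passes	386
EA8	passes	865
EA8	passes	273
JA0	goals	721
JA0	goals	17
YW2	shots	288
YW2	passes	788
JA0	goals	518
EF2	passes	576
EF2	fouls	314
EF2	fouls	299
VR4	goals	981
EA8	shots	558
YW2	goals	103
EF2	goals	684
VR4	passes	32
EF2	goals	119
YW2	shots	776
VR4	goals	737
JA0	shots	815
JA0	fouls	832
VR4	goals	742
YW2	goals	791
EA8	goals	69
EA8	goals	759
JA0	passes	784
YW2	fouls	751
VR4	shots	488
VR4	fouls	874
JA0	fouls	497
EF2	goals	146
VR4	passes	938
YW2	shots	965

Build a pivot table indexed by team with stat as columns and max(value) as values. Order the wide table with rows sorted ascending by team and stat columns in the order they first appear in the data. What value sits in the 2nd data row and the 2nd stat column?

With rows sorted ascending by team, row 2 is team=EF2. stat columns in first-appearance order: fouls, shots, passes, goals; column 2 is shots.
Long rows with team=EF2, stat=shots: max(206, 909, 927) = 927.

927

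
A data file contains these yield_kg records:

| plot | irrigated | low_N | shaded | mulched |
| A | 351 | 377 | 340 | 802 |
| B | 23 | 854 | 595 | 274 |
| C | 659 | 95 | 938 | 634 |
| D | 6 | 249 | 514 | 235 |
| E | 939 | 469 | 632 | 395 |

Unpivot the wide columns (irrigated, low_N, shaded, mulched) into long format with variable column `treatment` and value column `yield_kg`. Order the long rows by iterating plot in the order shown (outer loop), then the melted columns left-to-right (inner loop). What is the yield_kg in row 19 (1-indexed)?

632

20 rows total (5 × 4). Row 19: index ⌊(19-1)/4⌋ = 4 into plot → E; (19-1) mod 4 = 2 into the melted columns → shaded.
So row 19 is (E, shaded, 632); yield_kg = 632.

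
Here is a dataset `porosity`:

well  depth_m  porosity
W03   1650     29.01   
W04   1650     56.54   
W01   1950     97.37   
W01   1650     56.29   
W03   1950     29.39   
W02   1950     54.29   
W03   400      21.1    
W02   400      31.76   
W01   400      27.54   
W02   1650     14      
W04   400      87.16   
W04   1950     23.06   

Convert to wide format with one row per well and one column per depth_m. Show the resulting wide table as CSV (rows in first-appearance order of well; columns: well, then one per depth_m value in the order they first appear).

Columns: well plus the 3 distinct depth_m values (1650, 1950, 400).
For example, row W03 column 1650 takes porosity=29.01 from the long row (W03, 1650).

well,1650,1950,400
W03,29.01,29.39,21.1
W04,56.54,23.06,87.16
W01,56.29,97.37,27.54
W02,14,54.29,31.76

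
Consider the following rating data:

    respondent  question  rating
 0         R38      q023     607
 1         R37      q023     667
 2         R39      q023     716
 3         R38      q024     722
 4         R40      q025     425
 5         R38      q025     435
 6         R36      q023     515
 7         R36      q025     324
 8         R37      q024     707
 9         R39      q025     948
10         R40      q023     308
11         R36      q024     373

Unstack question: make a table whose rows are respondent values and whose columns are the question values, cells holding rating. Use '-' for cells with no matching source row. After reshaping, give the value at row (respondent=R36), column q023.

The long row with respondent=R36, question=q023 has rating=515.

515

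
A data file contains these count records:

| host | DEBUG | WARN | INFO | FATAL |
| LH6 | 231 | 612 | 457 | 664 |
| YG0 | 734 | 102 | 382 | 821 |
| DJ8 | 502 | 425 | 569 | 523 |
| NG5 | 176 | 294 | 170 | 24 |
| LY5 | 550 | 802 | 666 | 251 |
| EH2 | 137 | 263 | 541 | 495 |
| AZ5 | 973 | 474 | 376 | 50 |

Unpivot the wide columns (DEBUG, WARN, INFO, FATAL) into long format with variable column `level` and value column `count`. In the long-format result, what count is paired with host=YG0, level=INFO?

382

Unpivoting turns each (host, wide-column) pair into one long row.
The wide cell at row YG0, column INFO holds 382, so the long row (YG0, INFO) has count=382.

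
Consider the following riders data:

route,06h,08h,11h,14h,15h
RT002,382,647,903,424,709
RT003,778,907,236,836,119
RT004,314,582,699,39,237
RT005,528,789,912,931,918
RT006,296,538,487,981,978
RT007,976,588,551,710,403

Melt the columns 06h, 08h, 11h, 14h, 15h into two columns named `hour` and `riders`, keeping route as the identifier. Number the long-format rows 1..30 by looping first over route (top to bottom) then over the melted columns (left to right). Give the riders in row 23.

487

30 rows total (6 × 5). Row 23: index ⌊(23-1)/5⌋ = 4 into route → RT006; (23-1) mod 5 = 2 into the melted columns → 11h.
So row 23 is (RT006, 11h, 487); riders = 487.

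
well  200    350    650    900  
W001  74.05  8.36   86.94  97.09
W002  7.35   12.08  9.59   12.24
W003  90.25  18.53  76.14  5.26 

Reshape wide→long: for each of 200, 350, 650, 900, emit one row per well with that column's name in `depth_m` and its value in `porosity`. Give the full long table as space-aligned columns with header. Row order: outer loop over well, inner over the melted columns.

Each (well, column) pair becomes one row: 3 × 4 = 12 rows.
For example, (W001, 200) → porosity=74.05.

well  depth_m  porosity
W001  200      74.05   
W001  350      8.36    
W001  650      86.94   
W001  900      97.09   
W002  200      7.35    
W002  350      12.08   
W002  650      9.59    
W002  900      12.24   
W003  200      90.25   
W003  350      18.53   
W003  650      76.14   
W003  900      5.26    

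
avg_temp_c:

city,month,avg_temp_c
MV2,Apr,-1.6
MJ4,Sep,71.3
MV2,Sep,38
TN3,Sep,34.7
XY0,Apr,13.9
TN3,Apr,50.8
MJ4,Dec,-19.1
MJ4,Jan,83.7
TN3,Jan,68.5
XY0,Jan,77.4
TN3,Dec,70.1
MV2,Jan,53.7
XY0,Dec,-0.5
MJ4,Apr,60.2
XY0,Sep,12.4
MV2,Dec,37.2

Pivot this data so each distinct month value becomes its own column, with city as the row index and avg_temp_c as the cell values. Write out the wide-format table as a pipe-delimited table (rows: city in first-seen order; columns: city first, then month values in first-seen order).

Columns: city plus the 4 distinct month values (Apr, Sep, Dec, Jan).
For example, row MV2 column Apr takes avg_temp_c=-1.6 from the long row (MV2, Apr).

| city | Apr | Sep | Dec | Jan |
| MV2 | -1.6 | 38 | 37.2 | 53.7 |
| MJ4 | 60.2 | 71.3 | -19.1 | 83.7 |
| TN3 | 50.8 | 34.7 | 70.1 | 68.5 |
| XY0 | 13.9 | 12.4 | -0.5 | 77.4 |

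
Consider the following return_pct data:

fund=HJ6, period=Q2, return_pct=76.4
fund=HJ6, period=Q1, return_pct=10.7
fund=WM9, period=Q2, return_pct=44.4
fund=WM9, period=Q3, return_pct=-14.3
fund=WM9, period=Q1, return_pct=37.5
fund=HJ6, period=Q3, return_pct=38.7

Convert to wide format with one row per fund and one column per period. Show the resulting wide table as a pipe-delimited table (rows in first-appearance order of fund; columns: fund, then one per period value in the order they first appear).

| fund | Q2 | Q1 | Q3 |
| HJ6 | 76.4 | 10.7 | 38.7 |
| WM9 | 44.4 | 37.5 | -14.3 |

Columns: fund plus the 3 distinct period values (Q2, Q1, Q3).
For example, row HJ6 column Q2 takes return_pct=76.4 from the long row (HJ6, Q2).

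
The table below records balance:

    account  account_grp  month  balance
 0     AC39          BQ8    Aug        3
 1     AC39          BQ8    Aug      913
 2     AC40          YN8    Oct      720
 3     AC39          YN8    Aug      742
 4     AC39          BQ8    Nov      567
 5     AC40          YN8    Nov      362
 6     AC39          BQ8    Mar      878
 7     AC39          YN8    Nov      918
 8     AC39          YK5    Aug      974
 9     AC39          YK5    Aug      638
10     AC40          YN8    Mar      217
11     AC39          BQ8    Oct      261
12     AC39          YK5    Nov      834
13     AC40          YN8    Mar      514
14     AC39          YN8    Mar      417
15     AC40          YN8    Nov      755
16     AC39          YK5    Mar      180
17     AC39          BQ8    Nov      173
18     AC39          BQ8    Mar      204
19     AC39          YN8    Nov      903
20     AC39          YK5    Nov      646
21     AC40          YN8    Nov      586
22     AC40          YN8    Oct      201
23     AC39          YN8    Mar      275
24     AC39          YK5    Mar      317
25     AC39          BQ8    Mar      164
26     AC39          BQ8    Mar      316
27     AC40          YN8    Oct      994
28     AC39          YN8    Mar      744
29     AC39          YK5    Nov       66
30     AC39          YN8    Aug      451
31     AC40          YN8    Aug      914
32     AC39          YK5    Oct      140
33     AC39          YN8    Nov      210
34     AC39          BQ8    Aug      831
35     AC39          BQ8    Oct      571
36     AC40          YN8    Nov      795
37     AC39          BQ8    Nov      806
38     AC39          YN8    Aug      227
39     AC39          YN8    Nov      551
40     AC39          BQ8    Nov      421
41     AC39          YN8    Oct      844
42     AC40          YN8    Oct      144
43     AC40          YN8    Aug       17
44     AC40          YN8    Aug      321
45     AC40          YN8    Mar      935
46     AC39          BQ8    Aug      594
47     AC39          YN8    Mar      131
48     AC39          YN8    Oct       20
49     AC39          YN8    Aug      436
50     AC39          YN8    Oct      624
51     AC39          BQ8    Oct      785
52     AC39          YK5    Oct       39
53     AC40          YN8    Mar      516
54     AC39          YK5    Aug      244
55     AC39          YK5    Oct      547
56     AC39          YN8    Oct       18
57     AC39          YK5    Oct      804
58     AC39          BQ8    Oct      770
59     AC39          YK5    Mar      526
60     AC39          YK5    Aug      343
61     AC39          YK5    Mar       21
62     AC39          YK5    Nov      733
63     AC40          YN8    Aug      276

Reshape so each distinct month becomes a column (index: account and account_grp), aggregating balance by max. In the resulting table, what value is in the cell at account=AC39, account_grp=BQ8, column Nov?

806

Rows with account=AC39, account_grp=BQ8 and month=Nov: balance values are 567, 173, 806, 421.
max(567, 173, 806, 421) = 806.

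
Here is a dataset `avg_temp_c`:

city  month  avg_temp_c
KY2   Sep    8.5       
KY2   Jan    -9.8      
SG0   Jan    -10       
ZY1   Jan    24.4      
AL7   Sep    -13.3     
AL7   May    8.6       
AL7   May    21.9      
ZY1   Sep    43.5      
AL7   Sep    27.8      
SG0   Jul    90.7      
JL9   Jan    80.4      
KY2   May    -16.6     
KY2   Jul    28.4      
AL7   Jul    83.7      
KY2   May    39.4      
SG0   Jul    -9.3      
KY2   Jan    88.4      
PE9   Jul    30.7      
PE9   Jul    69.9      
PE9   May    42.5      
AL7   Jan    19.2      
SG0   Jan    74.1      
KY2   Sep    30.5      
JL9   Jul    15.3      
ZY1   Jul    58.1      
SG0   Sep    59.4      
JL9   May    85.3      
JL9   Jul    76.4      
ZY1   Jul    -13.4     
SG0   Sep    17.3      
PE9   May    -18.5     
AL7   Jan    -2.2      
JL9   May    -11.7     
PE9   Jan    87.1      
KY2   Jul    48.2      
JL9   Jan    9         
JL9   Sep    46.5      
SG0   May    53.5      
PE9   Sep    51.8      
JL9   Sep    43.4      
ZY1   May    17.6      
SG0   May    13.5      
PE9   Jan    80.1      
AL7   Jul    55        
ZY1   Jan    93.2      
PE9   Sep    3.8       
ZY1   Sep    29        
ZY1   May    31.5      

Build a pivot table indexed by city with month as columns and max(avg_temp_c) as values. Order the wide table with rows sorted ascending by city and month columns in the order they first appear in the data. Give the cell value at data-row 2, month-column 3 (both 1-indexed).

85.3

With rows sorted ascending by city, row 2 is city=JL9. month columns in first-appearance order: Sep, Jan, May, Jul; column 3 is May.
Long rows with city=JL9, month=May: max(85.3, -11.7) = 85.3.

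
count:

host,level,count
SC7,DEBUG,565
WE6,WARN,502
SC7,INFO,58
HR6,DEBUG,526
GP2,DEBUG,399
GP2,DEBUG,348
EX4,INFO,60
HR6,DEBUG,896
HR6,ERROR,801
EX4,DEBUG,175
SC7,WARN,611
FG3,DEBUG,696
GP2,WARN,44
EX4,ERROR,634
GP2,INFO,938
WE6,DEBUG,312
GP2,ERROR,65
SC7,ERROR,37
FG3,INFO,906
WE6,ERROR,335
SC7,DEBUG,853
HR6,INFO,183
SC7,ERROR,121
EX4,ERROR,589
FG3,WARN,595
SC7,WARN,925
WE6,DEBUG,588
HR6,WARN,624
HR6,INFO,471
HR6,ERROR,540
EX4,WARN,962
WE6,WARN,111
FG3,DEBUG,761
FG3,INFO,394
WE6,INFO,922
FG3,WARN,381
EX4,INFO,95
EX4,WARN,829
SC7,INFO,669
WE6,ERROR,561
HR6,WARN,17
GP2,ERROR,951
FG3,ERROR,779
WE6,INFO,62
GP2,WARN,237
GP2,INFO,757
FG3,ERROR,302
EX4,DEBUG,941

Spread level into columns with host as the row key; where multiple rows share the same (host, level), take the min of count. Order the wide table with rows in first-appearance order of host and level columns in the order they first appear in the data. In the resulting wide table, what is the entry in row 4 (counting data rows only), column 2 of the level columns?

44

With rows in first-appearance order of host, row 4 is host=GP2. level columns in first-appearance order: DEBUG, WARN, INFO, ERROR; column 2 is WARN.
Long rows with host=GP2, level=WARN: min(44, 237) = 44.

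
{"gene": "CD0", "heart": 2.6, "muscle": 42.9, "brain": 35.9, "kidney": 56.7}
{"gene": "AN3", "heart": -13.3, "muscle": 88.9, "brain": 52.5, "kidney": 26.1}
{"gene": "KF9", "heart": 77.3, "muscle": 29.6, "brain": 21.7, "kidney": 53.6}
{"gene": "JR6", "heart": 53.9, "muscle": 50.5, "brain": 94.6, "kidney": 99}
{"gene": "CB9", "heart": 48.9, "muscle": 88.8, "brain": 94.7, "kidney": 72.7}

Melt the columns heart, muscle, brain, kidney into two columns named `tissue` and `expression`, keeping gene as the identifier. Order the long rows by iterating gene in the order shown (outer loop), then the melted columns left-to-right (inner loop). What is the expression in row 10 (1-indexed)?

29.6

20 rows total (5 × 4). Row 10: index ⌊(10-1)/4⌋ = 2 into gene → KF9; (10-1) mod 4 = 1 into the melted columns → muscle.
So row 10 is (KF9, muscle, 29.6); expression = 29.6.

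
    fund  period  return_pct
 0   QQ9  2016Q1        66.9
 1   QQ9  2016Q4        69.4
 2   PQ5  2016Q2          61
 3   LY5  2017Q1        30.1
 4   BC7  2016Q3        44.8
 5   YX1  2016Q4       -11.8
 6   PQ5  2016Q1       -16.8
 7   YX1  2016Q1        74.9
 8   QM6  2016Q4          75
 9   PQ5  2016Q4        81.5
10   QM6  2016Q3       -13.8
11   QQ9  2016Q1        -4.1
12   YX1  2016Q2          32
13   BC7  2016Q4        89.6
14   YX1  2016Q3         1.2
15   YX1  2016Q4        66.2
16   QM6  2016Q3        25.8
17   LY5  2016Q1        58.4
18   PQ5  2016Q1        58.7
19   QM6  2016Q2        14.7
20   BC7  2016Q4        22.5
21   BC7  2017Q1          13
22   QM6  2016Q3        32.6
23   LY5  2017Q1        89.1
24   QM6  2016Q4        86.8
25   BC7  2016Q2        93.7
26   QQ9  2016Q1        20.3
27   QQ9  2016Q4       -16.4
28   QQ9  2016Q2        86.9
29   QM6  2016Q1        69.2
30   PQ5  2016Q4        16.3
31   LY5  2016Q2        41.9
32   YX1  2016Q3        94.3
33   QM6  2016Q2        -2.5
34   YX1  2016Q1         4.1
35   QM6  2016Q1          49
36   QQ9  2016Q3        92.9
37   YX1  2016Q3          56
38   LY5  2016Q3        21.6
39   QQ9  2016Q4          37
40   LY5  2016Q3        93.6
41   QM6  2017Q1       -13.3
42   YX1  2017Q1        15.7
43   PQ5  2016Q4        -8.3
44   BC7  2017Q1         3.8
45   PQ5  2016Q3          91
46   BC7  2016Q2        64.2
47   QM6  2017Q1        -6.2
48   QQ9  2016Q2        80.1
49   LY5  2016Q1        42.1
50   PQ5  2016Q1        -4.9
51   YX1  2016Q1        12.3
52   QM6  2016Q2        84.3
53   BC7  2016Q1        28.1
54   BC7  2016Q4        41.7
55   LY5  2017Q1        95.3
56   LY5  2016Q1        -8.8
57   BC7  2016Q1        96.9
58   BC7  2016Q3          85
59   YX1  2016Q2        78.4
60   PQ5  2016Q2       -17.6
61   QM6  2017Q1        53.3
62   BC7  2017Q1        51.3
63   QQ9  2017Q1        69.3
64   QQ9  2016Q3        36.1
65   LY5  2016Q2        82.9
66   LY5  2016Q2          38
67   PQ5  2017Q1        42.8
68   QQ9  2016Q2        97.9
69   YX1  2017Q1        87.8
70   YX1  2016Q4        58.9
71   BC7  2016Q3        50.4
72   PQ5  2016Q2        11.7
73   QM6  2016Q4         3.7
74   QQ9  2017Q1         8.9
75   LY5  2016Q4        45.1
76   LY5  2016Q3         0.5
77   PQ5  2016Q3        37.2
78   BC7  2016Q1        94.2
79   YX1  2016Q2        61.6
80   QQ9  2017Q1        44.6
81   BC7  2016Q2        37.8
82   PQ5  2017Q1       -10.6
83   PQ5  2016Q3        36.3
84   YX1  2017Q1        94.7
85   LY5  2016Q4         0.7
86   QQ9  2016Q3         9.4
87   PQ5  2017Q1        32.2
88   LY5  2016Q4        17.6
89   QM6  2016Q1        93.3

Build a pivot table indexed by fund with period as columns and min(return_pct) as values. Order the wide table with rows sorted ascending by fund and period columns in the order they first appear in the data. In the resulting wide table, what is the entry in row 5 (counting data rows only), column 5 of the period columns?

9.4

With rows sorted ascending by fund, row 5 is fund=QQ9. period columns in first-appearance order: 2016Q1, 2016Q4, 2016Q2, 2017Q1, 2016Q3; column 5 is 2016Q3.
Long rows with fund=QQ9, period=2016Q3: min(92.9, 36.1, 9.4) = 9.4.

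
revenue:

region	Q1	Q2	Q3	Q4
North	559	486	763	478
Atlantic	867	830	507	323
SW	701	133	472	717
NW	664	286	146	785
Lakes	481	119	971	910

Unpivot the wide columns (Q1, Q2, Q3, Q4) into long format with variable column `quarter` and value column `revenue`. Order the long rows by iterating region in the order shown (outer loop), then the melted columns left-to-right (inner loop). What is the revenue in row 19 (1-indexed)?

971

20 rows total (5 × 4). Row 19: index ⌊(19-1)/4⌋ = 4 into region → Lakes; (19-1) mod 4 = 2 into the melted columns → Q3.
So row 19 is (Lakes, Q3, 971); revenue = 971.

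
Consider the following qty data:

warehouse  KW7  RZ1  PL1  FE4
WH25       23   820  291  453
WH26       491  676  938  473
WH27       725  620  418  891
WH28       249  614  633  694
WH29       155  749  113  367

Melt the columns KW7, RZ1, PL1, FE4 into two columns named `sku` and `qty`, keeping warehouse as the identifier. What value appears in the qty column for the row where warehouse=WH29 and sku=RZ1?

Unpivoting turns each (warehouse, wide-column) pair into one long row.
The wide cell at row WH29, column RZ1 holds 749, so the long row (WH29, RZ1) has qty=749.

749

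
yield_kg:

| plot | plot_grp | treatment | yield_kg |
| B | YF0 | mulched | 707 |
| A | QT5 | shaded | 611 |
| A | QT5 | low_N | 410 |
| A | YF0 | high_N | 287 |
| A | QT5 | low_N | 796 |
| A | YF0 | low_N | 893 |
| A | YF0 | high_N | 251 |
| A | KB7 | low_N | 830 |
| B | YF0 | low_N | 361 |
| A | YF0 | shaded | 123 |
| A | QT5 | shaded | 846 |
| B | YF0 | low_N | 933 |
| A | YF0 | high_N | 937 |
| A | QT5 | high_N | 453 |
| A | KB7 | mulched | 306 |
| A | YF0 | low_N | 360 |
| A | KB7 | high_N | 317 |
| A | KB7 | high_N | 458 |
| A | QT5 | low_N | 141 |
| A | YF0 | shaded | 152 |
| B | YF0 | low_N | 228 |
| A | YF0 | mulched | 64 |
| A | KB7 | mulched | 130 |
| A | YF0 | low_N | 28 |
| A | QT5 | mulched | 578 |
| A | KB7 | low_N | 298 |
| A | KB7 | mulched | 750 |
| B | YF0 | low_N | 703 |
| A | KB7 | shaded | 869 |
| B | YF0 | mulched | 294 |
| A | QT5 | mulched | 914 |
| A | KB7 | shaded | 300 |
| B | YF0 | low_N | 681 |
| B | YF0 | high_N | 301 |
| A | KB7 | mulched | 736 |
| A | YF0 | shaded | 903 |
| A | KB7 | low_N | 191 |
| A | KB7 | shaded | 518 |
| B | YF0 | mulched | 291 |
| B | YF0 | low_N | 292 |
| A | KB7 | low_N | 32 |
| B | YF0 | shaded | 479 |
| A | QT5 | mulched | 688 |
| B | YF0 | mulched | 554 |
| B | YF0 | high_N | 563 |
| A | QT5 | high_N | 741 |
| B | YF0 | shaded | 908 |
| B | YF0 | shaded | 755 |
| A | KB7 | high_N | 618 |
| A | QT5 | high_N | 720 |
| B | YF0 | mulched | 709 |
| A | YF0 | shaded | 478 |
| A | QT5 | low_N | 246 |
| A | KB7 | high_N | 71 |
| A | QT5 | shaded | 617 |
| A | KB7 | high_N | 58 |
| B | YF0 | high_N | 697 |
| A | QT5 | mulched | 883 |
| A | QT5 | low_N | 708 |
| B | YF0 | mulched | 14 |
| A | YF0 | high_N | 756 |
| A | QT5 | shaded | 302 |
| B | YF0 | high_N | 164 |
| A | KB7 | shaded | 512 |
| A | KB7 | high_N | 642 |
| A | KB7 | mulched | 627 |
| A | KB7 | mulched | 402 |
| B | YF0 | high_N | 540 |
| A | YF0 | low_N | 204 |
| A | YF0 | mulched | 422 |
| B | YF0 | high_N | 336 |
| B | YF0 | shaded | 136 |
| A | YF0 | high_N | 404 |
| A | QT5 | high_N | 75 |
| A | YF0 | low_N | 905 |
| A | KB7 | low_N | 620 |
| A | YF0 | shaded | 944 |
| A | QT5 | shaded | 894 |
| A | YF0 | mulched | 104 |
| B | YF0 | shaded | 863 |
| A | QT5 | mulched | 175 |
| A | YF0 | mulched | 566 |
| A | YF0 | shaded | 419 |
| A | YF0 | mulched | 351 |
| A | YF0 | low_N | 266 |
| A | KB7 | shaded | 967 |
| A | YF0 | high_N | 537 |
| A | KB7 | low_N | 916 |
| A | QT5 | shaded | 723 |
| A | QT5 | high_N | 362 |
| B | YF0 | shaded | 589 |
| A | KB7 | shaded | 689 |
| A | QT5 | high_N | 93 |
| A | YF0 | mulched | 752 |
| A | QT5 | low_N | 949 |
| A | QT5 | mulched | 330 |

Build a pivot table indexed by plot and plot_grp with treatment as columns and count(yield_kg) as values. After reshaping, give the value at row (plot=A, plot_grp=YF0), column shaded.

6

Rows with plot=A, plot_grp=YF0 and treatment=shaded: yield_kg values are 123, 152, 903, 478, 944, 419.
6 rows match — count = 6.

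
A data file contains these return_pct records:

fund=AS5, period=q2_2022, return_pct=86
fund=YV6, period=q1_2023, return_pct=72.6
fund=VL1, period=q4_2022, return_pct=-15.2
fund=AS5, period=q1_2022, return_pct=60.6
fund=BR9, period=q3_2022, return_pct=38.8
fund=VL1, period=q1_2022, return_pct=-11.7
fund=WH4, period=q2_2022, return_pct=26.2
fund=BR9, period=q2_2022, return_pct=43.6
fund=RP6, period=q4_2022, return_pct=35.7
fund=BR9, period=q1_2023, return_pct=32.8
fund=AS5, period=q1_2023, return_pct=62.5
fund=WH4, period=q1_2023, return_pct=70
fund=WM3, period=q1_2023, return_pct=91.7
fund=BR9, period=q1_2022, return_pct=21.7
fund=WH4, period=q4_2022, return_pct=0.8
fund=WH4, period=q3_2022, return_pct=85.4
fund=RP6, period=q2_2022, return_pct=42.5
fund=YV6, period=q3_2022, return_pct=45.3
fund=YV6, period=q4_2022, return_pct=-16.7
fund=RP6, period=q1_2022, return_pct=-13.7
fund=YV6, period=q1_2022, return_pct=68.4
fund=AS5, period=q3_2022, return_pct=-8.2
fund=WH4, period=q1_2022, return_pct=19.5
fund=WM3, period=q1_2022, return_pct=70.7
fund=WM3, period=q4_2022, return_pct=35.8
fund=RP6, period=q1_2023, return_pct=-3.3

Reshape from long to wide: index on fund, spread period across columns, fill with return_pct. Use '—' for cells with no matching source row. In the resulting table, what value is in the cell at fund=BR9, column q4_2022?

No long-format row has fund=BR9 and period=q4_2022, so the cell is —.

—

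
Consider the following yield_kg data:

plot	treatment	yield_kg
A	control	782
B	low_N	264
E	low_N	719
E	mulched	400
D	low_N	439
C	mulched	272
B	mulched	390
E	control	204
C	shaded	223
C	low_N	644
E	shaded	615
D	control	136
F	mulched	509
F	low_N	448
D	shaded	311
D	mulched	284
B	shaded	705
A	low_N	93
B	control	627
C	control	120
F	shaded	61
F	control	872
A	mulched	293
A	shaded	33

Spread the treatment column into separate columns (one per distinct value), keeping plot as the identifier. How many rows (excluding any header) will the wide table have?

6

6 distinct plot values → 6 rows.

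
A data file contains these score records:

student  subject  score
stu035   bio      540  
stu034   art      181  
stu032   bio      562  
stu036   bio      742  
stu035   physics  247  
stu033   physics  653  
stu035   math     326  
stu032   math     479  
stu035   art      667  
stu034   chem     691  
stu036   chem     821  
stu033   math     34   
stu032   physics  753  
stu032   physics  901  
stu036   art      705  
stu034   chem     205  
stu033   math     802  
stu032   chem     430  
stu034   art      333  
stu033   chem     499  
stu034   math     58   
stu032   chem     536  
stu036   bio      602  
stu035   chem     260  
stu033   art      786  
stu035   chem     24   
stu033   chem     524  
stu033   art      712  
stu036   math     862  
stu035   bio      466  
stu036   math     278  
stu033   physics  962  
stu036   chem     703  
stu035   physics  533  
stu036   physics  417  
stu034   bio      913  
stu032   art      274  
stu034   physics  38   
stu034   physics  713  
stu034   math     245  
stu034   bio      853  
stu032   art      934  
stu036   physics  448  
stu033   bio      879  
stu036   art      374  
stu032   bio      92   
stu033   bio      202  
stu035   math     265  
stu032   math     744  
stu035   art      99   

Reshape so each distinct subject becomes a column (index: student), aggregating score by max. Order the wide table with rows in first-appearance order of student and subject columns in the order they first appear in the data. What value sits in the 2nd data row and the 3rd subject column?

With rows in first-appearance order of student, row 2 is student=stu034. subject columns in first-appearance order: bio, art, physics, math, chem; column 3 is physics.
Long rows with student=stu034, subject=physics: max(38, 713) = 713.

713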